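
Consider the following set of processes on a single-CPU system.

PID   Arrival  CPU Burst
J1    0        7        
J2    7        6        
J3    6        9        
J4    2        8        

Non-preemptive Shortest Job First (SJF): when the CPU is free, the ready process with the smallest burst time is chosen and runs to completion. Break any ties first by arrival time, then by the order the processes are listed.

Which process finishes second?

Gantt: | J1 0-7 | J2 7-13 | J4 13-21 | J3 21-30 |
Completion: J1=7  J2=13  J3=30  J4=21
Turnaround (C−A): J1=7  J2=6  J3=24  J4=19
Finish order: J1 → J2 → J4 → J3

J2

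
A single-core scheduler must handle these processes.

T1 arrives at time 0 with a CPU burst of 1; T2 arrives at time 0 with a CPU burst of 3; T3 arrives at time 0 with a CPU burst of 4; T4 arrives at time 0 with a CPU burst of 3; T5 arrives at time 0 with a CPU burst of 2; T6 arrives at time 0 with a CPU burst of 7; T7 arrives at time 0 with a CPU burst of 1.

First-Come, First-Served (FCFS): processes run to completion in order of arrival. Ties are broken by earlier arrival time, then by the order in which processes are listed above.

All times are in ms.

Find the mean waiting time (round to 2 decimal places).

8.14

Gantt: | T1 0-1 | T2 1-4 | T3 4-8 | T4 8-11 | T5 11-13 | T6 13-20 | T7 20-21 |
Completion: T1=1  T2=4  T3=8  T4=11  T5=13  T6=20  T7=21
Turnaround (C−A): T1=1  T2=4  T3=8  T4=11  T5=13  T6=20  T7=21
Waiting times: T1=0, T2=1, T3=4, T4=8, T5=11, T6=13, T7=20
Average waiting = (0+1+4+8+11+13+20) / 7 = 57/7 = 8.14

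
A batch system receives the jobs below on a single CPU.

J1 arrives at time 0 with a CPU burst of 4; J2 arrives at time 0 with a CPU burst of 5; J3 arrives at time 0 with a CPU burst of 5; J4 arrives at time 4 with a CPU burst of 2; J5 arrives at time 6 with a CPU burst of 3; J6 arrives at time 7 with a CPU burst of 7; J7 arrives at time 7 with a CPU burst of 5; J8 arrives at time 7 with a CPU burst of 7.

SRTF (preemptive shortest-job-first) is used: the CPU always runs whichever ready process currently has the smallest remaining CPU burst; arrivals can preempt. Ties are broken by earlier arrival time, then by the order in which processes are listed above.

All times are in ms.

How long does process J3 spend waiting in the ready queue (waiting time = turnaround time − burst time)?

14

Timeline: | J1 0-4 | J4 4-6 | J5 6-9 | J2 9-14 | J3 14-19 | J7 19-24 | J6 24-31 | J8 31-38 |
Completion: J1=4  J2=14  J3=19  J4=6  J5=9  J6=31  J7=24  J8=38
Waiting(J3) = turnaround − burst = 19 − 5 = 14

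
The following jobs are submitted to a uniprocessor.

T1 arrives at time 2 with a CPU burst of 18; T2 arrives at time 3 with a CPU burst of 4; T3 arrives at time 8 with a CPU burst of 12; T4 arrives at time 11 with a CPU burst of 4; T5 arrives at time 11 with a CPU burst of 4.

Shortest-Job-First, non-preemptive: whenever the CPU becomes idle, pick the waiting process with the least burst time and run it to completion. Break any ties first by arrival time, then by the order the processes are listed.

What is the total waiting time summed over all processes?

Schedule: | idle 0-2 | T1 2-20 | T2 20-24 | T4 24-28 | T5 28-32 | T3 32-44 |
Completion: T1=20  T2=24  T3=44  T4=28  T5=32
Turnaround (C−A): T1=18  T2=21  T3=36  T4=17  T5=21
Waiting = turnaround − burst: T1=0, T2=17, T3=24, T4=13, T5=17
Total waiting = 0 + 17 + 24 + 13 + 17 = 71

71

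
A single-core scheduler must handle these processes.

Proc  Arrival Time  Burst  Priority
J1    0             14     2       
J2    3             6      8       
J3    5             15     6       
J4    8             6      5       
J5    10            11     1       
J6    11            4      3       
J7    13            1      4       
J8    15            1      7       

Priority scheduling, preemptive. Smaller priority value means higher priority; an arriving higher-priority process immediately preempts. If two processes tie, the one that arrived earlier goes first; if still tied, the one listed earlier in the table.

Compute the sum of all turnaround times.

Schedule: | J1 0-10 | J5 10-21 | J1 21-25 | J6 25-29 | J7 29-30 | J4 30-36 | J3 36-51 | J8 51-52 | J2 52-58 |
Completion: J1=25  J2=58  J3=51  J4=36  J5=21  J6=29  J7=30  J8=52
Turnaround (C−A): J1=25  J2=55  J3=46  J4=28  J5=11  J6=18  J7=17  J8=37
Turnaround = completion − arrival: J1=25, J2=55, J3=46, J4=28, J5=11, J6=18, J7=17, J8=37
Total turnaround = 25 + 55 + 46 + 28 + 11 + 18 + 17 + 37 = 237

237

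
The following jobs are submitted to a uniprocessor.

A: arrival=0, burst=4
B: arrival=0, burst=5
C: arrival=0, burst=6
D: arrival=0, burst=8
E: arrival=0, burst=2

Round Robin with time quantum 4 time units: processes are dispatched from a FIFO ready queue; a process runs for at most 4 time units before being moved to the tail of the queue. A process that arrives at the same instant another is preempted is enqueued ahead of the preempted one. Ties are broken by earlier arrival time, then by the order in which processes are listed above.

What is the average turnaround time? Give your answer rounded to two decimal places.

17.40

Gantt: | A 0-4 | B 4-8 | C 8-12 | D 12-16 | E 16-18 | B 18-19 | C 19-21 | D 21-25 |
Completion: A=4  B=19  C=21  D=25  E=18
Turnaround times: A=4, B=19, C=21, D=25, E=18
Average turnaround = (4+19+21+25+18) / 5 = 87/5 = 17.40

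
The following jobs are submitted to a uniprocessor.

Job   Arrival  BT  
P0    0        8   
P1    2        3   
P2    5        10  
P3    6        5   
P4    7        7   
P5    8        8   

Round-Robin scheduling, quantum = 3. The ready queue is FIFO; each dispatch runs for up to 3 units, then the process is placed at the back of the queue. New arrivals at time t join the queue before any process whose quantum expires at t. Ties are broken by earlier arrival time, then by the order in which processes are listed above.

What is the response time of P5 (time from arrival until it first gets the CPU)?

10

Gantt: | P0 0-3 | P1 3-6 | P0 6-9 | P2 9-12 | P3 12-15 | P4 15-18 | P5 18-21 | P0 21-23 | P2 23-26 | P3 26-28 | P4 28-31 | P5 31-34 | P2 34-37 | P4 37-38 | P5 38-40 | P2 40-41 |
Completion: P0=23  P1=6  P2=41  P3=28  P4=38  P5=40
Response(P5) = first start − arrival = 18 − 8 = 10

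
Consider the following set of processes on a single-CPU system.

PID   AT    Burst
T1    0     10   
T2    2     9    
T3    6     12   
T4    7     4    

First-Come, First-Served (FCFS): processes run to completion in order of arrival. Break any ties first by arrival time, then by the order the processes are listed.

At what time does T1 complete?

Schedule: | T1 0-10 | T2 10-19 | T3 19-31 | T4 31-35 |
Completion: T1=10  T2=19  T3=31  T4=35

10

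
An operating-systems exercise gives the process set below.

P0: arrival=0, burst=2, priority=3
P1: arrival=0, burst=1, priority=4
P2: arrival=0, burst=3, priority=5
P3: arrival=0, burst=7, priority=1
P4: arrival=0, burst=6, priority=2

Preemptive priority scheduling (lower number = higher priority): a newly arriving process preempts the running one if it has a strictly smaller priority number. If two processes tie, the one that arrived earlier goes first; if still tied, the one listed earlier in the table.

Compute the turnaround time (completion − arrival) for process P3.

7

Schedule: | P3 0-7 | P4 7-13 | P0 13-15 | P1 15-16 | P2 16-19 |
Completion: P0=15  P1=16  P2=19  P3=7  P4=13
Turnaround(P3) = completion − arrival = 7 − 0 = 7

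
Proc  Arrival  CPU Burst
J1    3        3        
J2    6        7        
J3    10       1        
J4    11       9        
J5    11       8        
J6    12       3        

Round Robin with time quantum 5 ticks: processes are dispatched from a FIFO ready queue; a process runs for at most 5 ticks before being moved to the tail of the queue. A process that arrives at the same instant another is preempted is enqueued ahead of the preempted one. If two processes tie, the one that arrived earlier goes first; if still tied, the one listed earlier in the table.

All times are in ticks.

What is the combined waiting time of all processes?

Schedule: | idle 0-3 | J1 3-6 | J2 6-11 | J3 11-12 | J4 12-17 | J5 17-22 | J2 22-24 | J6 24-27 | J4 27-31 | J5 31-34 |
Completion: J1=6  J2=24  J3=12  J4=31  J5=34  J6=27
Turnaround (C−A): J1=3  J2=18  J3=2  J4=20  J5=23  J6=15
Waiting = turnaround − burst: J1=0, J2=11, J3=1, J4=11, J5=15, J6=12
Total waiting = 0 + 11 + 1 + 11 + 15 + 12 = 50

50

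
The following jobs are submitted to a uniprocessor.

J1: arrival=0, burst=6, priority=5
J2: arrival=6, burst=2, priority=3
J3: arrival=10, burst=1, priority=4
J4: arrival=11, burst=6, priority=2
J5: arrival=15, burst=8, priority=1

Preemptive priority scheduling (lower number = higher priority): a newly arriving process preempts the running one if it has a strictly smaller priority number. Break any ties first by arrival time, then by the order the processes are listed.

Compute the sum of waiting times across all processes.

8

Timeline: | J1 0-6 | J2 6-8 | idle 8-10 | J3 10-11 | J4 11-15 | J5 15-23 | J4 23-25 |
Completion: J1=6  J2=8  J3=11  J4=25  J5=23
Waiting = turnaround − burst: J1=0, J2=0, J3=0, J4=8, J5=0
Total waiting = 0 + 0 + 0 + 8 + 0 = 8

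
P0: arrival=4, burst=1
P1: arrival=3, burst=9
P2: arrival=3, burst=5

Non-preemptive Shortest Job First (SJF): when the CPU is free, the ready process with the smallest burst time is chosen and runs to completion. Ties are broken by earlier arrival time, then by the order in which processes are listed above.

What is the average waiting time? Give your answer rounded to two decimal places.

Schedule: | idle 0-3 | P2 3-8 | P0 8-9 | P1 9-18 |
Completion: P0=9  P1=18  P2=8
Turnaround (C−A): P0=5  P1=15  P2=5
Waiting times: P0=4, P1=6, P2=0
Average waiting = (4+6+0) / 3 = 10/3 = 3.33

3.33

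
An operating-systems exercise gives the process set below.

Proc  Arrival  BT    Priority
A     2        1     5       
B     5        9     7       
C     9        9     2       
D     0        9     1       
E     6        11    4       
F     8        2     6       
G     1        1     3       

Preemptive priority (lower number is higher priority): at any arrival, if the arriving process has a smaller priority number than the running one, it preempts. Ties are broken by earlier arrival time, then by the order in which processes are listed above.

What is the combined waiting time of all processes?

109

Timeline: | D 0-9 | C 9-18 | G 18-19 | E 19-30 | A 30-31 | F 31-33 | B 33-42 |
Completion: A=31  B=42  C=18  D=9  E=30  F=33  G=19
Waiting = turnaround − burst: A=28, B=28, C=0, D=0, E=13, F=23, G=17
Total waiting = 28 + 28 + 0 + 0 + 13 + 23 + 17 = 109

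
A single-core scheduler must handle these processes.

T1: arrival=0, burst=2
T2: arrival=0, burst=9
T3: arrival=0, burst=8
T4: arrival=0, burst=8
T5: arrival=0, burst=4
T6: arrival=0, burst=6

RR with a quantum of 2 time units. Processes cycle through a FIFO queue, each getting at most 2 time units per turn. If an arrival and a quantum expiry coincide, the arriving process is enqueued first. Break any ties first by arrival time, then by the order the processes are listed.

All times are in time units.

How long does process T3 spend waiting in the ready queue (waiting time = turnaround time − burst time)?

Gantt: | T1 0-2 | T2 2-4 | T3 4-6 | T4 6-8 | T5 8-10 | T6 10-12 | T2 12-14 | T3 14-16 | T4 16-18 | T5 18-20 | T6 20-22 | T2 22-24 | T3 24-26 | T4 26-28 | T6 28-30 | T2 30-32 | T3 32-34 | T4 34-36 | T2 36-37 |
Completion: T1=2  T2=37  T3=34  T4=36  T5=20  T6=30
Turnaround (C−A): T1=2  T2=37  T3=34  T4=36  T5=20  T6=30
Waiting(T3) = turnaround − burst = 34 − 8 = 26

26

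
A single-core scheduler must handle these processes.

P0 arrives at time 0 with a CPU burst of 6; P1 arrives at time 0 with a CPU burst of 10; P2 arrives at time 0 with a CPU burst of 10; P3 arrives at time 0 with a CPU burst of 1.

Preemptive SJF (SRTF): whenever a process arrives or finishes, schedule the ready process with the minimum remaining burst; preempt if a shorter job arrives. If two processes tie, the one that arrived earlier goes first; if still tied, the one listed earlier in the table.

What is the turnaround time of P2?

Gantt: | P3 0-1 | P0 1-7 | P1 7-17 | P2 17-27 |
Completion: P0=7  P1=17  P2=27  P3=1
Turnaround (C−A): P0=7  P1=17  P2=27  P3=1
Turnaround(P2) = completion − arrival = 27 − 0 = 27

27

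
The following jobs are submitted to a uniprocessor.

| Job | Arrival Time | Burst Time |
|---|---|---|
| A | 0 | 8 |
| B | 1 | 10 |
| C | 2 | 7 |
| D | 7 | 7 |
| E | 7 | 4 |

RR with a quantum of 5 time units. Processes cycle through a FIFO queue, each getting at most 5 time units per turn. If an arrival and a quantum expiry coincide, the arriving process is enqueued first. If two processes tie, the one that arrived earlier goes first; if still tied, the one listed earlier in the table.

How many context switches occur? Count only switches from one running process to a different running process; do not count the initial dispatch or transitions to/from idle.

Gantt: | A 0-5 | B 5-10 | C 10-15 | A 15-18 | D 18-23 | E 23-27 | B 27-32 | C 32-34 | D 34-36 |
Completion: A=18  B=32  C=34  D=36  E=27
Turnaround (C−A): A=18  B=31  C=32  D=29  E=20

8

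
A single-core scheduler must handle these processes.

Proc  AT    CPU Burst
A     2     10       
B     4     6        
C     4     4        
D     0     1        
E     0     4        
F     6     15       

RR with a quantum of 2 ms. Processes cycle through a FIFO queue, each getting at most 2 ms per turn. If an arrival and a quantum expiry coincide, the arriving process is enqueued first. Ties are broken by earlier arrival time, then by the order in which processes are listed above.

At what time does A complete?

31

Schedule: | D 0-1 | E 1-3 | A 3-5 | E 5-7 | B 7-9 | C 9-11 | A 11-13 | F 13-15 | B 15-17 | C 17-19 | A 19-21 | F 21-23 | B 23-25 | A 25-27 | F 27-29 | A 29-31 | F 31-40 |
Completion: A=31  B=25  C=19  D=1  E=7  F=40
Turnaround (C−A): A=29  B=21  C=15  D=1  E=7  F=34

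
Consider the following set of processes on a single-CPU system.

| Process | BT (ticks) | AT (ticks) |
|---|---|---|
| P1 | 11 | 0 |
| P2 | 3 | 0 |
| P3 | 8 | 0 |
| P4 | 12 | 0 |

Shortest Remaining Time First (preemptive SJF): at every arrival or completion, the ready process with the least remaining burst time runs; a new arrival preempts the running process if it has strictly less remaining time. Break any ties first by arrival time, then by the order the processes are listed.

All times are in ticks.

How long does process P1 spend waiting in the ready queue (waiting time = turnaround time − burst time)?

Timeline: | P2 0-3 | P3 3-11 | P1 11-22 | P4 22-34 |
Completion: P1=22  P2=3  P3=11  P4=34
Turnaround (C−A): P1=22  P2=3  P3=11  P4=34
Waiting(P1) = turnaround − burst = 22 − 11 = 11

11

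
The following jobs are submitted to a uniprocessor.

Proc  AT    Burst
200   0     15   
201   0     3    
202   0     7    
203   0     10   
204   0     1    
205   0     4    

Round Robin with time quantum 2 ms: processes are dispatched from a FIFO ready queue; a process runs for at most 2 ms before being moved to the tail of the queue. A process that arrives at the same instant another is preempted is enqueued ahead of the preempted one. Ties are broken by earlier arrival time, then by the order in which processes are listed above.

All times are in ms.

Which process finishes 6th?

200

Schedule: | 200 0-2 | 201 2-4 | 202 4-6 | 203 6-8 | 204 8-9 | 205 9-11 | 200 11-13 | 201 13-14 | 202 14-16 | 203 16-18 | 205 18-20 | 200 20-22 | 202 22-24 | 203 24-26 | 200 26-28 | 202 28-29 | 203 29-31 | 200 31-33 | 203 33-35 | 200 35-40 |
Completion: 200=40  201=14  202=29  203=35  204=9  205=20
Finish order: 204 → 201 → 205 → 202 → 203 → 200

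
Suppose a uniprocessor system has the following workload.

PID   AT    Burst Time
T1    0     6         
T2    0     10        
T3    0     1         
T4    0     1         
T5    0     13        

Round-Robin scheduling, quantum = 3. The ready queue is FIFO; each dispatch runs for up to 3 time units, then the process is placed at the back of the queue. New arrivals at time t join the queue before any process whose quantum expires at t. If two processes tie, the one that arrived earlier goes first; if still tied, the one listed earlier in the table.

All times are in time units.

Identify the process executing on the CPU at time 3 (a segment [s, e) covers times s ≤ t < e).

Schedule: | T1 0-3 | T2 3-6 | T3 6-7 | T4 7-8 | T5 8-11 | T1 11-14 | T2 14-17 | T5 17-20 | T2 20-23 | T5 23-26 | T2 26-27 | T5 27-31 |
Completion: T1=14  T2=27  T3=7  T4=8  T5=31
Turnaround (C−A): T1=14  T2=27  T3=7  T4=8  T5=31

T2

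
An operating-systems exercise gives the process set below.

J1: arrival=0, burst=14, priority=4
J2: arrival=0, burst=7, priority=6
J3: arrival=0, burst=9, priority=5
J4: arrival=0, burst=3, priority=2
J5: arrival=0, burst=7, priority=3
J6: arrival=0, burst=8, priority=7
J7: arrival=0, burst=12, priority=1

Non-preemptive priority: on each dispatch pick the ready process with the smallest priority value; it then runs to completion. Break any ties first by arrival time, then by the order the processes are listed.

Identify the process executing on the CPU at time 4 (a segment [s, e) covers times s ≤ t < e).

Gantt: | J7 0-12 | J4 12-15 | J5 15-22 | J1 22-36 | J3 36-45 | J2 45-52 | J6 52-60 |
Completion: J1=36  J2=52  J3=45  J4=15  J5=22  J6=60  J7=12
Turnaround (C−A): J1=36  J2=52  J3=45  J4=15  J5=22  J6=60  J7=12

J7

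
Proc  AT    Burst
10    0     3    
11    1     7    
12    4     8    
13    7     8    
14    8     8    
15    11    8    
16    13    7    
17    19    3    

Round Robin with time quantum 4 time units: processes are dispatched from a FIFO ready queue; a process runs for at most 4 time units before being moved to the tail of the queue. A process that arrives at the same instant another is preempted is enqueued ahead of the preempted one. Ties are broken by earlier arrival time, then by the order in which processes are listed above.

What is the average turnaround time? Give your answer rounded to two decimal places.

26.63

Schedule: | 10 0-3 | 11 3-7 | 12 7-11 | 13 11-15 | 11 15-18 | 14 18-22 | 15 22-26 | 12 26-30 | 16 30-34 | 13 34-38 | 17 38-41 | 14 41-45 | 15 45-49 | 16 49-52 |
Completion: 10=3  11=18  12=30  13=38  14=45  15=49  16=52  17=41
Turnaround (C−A): 10=3  11=17  12=26  13=31  14=37  15=38  16=39  17=22
Turnaround times: 10=3, 11=17, 12=26, 13=31, 14=37, 15=38, 16=39, 17=22
Average turnaround = (3+17+26+31+37+38+39+22) / 8 = 213/8 = 26.63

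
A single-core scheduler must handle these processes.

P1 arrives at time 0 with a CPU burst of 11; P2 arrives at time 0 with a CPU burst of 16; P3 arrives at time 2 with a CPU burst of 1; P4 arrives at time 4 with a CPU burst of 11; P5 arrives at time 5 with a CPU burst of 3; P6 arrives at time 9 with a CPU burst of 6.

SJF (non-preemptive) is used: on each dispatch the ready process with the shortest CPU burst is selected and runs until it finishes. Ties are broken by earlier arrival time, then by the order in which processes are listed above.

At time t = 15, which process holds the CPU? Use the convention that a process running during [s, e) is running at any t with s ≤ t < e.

Gantt: | P1 0-11 | P3 11-12 | P5 12-15 | P6 15-21 | P4 21-32 | P2 32-48 |
Completion: P1=11  P2=48  P3=12  P4=32  P5=15  P6=21

P6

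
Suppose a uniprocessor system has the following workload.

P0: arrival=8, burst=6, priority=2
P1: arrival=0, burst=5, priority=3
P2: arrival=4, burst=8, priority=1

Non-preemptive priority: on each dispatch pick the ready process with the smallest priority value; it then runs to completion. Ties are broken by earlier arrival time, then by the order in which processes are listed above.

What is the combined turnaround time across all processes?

25

Schedule: | P1 0-5 | P2 5-13 | P0 13-19 |
Completion: P0=19  P1=5  P2=13
Turnaround = completion − arrival: P0=11, P1=5, P2=9
Total turnaround = 11 + 5 + 9 = 25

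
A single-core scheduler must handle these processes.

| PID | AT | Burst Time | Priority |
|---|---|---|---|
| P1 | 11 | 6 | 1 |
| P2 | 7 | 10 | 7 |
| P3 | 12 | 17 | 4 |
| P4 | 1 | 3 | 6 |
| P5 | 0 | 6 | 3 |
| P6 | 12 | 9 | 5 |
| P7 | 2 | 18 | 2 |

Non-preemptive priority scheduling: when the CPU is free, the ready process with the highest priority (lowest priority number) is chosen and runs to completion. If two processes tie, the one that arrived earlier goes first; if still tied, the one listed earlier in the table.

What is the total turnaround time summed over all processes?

Gantt: | P5 0-6 | P7 6-24 | P1 24-30 | P3 30-47 | P6 47-56 | P4 56-59 | P2 59-69 |
Completion: P1=30  P2=69  P3=47  P4=59  P5=6  P6=56  P7=24
Turnaround (C−A): P1=19  P2=62  P3=35  P4=58  P5=6  P6=44  P7=22
Turnaround = completion − arrival: P1=19, P2=62, P3=35, P4=58, P5=6, P6=44, P7=22
Total turnaround = 19 + 62 + 35 + 58 + 6 + 44 + 22 = 246

246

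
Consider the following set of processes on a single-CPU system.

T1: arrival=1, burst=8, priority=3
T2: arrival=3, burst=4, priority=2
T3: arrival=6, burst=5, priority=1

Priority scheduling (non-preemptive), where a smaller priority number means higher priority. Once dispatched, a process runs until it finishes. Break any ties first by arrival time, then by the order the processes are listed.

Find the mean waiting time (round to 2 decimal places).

4.67

Schedule: | idle 0-1 | T1 1-9 | T3 9-14 | T2 14-18 |
Completion: T1=9  T2=18  T3=14
Turnaround (C−A): T1=8  T2=15  T3=8
Waiting times: T1=0, T2=11, T3=3
Average waiting = (0+11+3) / 3 = 14/3 = 4.67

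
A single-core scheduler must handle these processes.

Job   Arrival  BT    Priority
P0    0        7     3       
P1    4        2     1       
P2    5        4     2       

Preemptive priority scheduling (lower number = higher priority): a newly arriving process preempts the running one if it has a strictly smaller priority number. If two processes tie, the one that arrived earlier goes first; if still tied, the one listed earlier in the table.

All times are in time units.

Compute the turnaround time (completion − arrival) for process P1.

2

Timeline: | P0 0-4 | P1 4-6 | P2 6-10 | P0 10-13 |
Completion: P0=13  P1=6  P2=10
Turnaround (C−A): P0=13  P1=2  P2=5
Turnaround(P1) = completion − arrival = 6 − 4 = 2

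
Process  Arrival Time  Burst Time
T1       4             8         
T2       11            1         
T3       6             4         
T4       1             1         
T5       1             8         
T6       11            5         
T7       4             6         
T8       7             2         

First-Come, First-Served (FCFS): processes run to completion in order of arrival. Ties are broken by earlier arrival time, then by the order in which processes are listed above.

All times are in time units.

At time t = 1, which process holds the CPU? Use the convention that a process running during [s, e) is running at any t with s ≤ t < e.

T4

Gantt: | idle 0-1 | T4 1-2 | T5 2-10 | T1 10-18 | T7 18-24 | T3 24-28 | T8 28-30 | T2 30-31 | T6 31-36 |
Completion: T1=18  T2=31  T3=28  T4=2  T5=10  T6=36  T7=24  T8=30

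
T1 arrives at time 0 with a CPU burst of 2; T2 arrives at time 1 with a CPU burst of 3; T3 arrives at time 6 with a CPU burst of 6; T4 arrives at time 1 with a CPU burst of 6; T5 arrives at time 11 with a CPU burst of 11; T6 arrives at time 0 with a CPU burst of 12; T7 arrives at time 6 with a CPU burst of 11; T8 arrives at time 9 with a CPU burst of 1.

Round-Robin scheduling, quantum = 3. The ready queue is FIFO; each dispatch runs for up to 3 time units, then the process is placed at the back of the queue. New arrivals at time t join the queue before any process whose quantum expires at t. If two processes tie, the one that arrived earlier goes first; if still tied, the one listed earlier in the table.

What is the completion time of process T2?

8

Gantt: | T1 0-2 | T6 2-5 | T2 5-8 | T4 8-11 | T6 11-14 | T3 14-17 | T7 17-20 | T8 20-21 | T5 21-24 | T4 24-27 | T6 27-30 | T3 30-33 | T7 33-36 | T5 36-39 | T6 39-42 | T7 42-45 | T5 45-48 | T7 48-50 | T5 50-52 |
Completion: T1=2  T2=8  T3=33  T4=27  T5=52  T6=42  T7=50  T8=21
Turnaround (C−A): T1=2  T2=7  T3=27  T4=26  T5=41  T6=42  T7=44  T8=12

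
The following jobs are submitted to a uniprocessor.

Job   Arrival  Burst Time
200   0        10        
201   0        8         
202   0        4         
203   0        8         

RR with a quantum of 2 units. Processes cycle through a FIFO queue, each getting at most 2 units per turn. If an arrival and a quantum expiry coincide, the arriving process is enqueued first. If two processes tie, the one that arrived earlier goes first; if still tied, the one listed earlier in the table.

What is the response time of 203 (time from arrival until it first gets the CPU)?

6

Schedule: | 200 0-2 | 201 2-4 | 202 4-6 | 203 6-8 | 200 8-10 | 201 10-12 | 202 12-14 | 203 14-16 | 200 16-18 | 201 18-20 | 203 20-22 | 200 22-24 | 201 24-26 | 203 26-28 | 200 28-30 |
Completion: 200=30  201=26  202=14  203=28
Response(203) = first start − arrival = 6 − 0 = 6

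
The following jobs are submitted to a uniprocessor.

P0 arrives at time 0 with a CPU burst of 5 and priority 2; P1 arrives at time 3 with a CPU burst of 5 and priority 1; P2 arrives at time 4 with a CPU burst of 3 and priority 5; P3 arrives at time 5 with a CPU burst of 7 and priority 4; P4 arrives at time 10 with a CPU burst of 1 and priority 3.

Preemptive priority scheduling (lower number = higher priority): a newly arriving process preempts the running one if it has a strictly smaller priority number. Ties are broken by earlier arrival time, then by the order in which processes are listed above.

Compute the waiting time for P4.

0

Gantt: | P0 0-3 | P1 3-8 | P0 8-10 | P4 10-11 | P3 11-18 | P2 18-21 |
Completion: P0=10  P1=8  P2=21  P3=18  P4=11
Turnaround (C−A): P0=10  P1=5  P2=17  P3=13  P4=1
Waiting(P4) = turnaround − burst = 1 − 1 = 0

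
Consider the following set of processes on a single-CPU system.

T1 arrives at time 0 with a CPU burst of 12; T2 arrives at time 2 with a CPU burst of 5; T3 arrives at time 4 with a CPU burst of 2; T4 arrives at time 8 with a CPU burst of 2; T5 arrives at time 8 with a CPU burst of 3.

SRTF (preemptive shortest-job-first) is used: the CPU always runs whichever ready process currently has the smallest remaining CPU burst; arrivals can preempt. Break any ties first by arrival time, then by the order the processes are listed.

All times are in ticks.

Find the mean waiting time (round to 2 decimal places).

Timeline: | T1 0-2 | T2 2-4 | T3 4-6 | T2 6-9 | T4 9-11 | T5 11-14 | T1 14-24 |
Completion: T1=24  T2=9  T3=6  T4=11  T5=14
Turnaround (C−A): T1=24  T2=7  T3=2  T4=3  T5=6
Waiting times: T1=12, T2=2, T3=0, T4=1, T5=3
Average waiting = (12+2+0+1+3) / 5 = 18/5 = 3.60

3.60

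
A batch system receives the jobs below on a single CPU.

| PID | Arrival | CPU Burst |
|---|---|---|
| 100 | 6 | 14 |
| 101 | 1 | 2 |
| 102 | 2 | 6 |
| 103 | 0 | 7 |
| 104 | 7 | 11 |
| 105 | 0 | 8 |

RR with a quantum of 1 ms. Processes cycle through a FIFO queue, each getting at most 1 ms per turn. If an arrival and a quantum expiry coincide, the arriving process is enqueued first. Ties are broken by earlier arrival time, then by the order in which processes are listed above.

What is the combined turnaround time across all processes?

Schedule: | 103 0-1 | 105 1-2 | 101 2-3 | 103 3-4 | 102 4-5 | 105 5-6 | 101 6-7 | 103 7-8 | 102 8-9 | 100 9-10 | 105 10-11 | 104 11-12 | 103 12-13 | 102 13-14 | 100 14-15 | 105 15-16 | 104 16-17 | 103 17-18 | 102 18-19 | 100 19-20 | 105 20-21 | 104 21-22 | 103 22-23 | 102 23-24 | 100 24-25 | 105 25-26 | 104 26-27 | 103 27-28 | 102 28-29 | 100 29-30 | 105 30-31 | 104 31-32 | 100 32-33 | 105 33-34 | 104 34-35 | 100 35-36 | 104 36-37 | 100 37-38 | 104 38-39 | 100 39-40 | 104 40-41 | 100 41-42 | 104 42-43 | 100 43-44 | 104 44-45 | 100 45-48 |
Completion: 100=48  101=7  102=29  103=28  104=45  105=34
Turnaround = completion − arrival: 100=42, 101=6, 102=27, 103=28, 104=38, 105=34
Total turnaround = 42 + 6 + 27 + 28 + 38 + 34 = 175

175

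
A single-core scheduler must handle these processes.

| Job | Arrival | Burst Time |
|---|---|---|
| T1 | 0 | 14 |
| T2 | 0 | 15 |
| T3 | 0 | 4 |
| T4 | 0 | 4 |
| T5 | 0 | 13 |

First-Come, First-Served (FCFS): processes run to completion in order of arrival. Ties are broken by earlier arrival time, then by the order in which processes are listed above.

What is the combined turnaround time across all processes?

163

Timeline: | T1 0-14 | T2 14-29 | T3 29-33 | T4 33-37 | T5 37-50 |
Completion: T1=14  T2=29  T3=33  T4=37  T5=50
Turnaround (C−A): T1=14  T2=29  T3=33  T4=37  T5=50
Turnaround = completion − arrival: T1=14, T2=29, T3=33, T4=37, T5=50
Total turnaround = 14 + 29 + 33 + 37 + 50 = 163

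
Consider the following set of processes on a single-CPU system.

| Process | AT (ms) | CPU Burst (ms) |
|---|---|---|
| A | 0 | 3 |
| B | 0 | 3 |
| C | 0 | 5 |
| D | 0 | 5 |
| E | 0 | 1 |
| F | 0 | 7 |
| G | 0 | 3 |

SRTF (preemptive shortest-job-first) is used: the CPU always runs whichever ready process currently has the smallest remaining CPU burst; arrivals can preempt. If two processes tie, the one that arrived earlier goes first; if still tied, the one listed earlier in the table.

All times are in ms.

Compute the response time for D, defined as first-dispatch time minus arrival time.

Schedule: | E 0-1 | A 1-4 | B 4-7 | G 7-10 | C 10-15 | D 15-20 | F 20-27 |
Completion: A=4  B=7  C=15  D=20  E=1  F=27  G=10
Turnaround (C−A): A=4  B=7  C=15  D=20  E=1  F=27  G=10
Response(D) = first start − arrival = 15 − 0 = 15

15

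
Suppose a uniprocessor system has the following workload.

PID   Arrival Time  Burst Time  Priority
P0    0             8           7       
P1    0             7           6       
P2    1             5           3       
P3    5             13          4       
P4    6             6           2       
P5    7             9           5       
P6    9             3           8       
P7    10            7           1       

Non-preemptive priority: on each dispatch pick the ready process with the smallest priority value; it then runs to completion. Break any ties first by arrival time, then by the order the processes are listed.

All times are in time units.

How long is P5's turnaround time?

Schedule: | P1 0-7 | P4 7-13 | P7 13-20 | P2 20-25 | P3 25-38 | P5 38-47 | P0 47-55 | P6 55-58 |
Completion: P0=55  P1=7  P2=25  P3=38  P4=13  P5=47  P6=58  P7=20
Turnaround (C−A): P0=55  P1=7  P2=24  P3=33  P4=7  P5=40  P6=49  P7=10
Turnaround(P5) = completion − arrival = 47 − 7 = 40

40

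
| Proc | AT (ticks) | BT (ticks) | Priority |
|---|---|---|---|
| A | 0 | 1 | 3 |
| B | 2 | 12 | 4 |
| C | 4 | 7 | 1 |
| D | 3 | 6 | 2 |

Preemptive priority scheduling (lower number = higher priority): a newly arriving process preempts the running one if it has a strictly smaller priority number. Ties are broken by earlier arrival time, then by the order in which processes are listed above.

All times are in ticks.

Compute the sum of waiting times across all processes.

Gantt: | A 0-1 | idle 1-2 | B 2-3 | D 3-4 | C 4-11 | D 11-16 | B 16-27 |
Completion: A=1  B=27  C=11  D=16
Waiting = turnaround − burst: A=0, B=13, C=0, D=7
Total waiting = 0 + 13 + 0 + 7 = 20

20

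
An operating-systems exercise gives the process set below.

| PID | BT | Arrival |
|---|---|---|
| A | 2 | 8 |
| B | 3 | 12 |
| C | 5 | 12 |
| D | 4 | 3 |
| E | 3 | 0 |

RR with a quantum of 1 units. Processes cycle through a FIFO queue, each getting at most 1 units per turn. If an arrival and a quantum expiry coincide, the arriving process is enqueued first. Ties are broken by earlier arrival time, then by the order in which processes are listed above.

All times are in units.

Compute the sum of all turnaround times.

22

Gantt: | E 0-3 | D 3-7 | idle 7-8 | A 8-10 | idle 10-12 | B 12-13 | C 13-14 | B 14-15 | C 15-16 | B 16-17 | C 17-20 |
Completion: A=10  B=17  C=20  D=7  E=3
Turnaround (C−A): A=2  B=5  C=8  D=4  E=3
Turnaround = completion − arrival: A=2, B=5, C=8, D=4, E=3
Total turnaround = 2 + 5 + 8 + 4 + 3 = 22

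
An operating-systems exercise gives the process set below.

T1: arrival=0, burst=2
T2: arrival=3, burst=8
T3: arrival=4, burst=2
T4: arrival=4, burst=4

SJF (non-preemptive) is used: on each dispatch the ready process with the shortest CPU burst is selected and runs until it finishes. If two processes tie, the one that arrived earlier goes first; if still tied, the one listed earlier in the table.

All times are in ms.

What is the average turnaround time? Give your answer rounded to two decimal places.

8.00

Gantt: | T1 0-2 | idle 2-3 | T2 3-11 | T3 11-13 | T4 13-17 |
Completion: T1=2  T2=11  T3=13  T4=17
Turnaround times: T1=2, T2=8, T3=9, T4=13
Average turnaround = (2+8+9+13) / 4 = 32/4 = 8.00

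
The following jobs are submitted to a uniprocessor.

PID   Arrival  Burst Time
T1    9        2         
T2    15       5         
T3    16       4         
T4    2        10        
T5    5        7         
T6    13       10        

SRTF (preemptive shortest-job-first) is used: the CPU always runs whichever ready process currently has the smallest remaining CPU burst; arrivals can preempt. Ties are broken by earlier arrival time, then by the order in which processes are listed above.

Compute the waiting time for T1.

Gantt: | idle 0-2 | T4 2-9 | T1 9-11 | T4 11-14 | T5 14-15 | T2 15-20 | T3 20-24 | T5 24-30 | T6 30-40 |
Completion: T1=11  T2=20  T3=24  T4=14  T5=30  T6=40
Waiting(T1) = turnaround − burst = 2 − 2 = 0

0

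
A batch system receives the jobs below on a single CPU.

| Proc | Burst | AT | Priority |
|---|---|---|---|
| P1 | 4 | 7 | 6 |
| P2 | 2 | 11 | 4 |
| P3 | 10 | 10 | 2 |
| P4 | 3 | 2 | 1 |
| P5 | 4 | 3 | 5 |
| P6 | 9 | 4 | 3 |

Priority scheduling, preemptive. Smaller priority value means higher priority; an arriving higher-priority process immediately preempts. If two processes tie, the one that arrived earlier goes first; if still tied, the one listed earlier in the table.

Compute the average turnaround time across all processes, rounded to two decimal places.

17.00

Gantt: | idle 0-2 | P4 2-5 | P6 5-10 | P3 10-20 | P6 20-24 | P2 24-26 | P5 26-30 | P1 30-34 |
Completion: P1=34  P2=26  P3=20  P4=5  P5=30  P6=24
Turnaround (C−A): P1=27  P2=15  P3=10  P4=3  P5=27  P6=20
Turnaround times: P1=27, P2=15, P3=10, P4=3, P5=27, P6=20
Average turnaround = (27+15+10+3+27+20) / 6 = 102/6 = 17.00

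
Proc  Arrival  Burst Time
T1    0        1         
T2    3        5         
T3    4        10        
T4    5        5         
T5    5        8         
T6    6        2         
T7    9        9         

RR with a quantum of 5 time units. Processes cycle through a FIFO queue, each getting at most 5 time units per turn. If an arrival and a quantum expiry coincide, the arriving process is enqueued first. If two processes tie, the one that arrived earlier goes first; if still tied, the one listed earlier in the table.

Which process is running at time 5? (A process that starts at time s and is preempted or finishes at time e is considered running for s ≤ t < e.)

Timeline: | T1 0-1 | idle 1-3 | T2 3-8 | T3 8-13 | T4 13-18 | T5 18-23 | T6 23-25 | T7 25-30 | T3 30-35 | T5 35-38 | T7 38-42 |
Completion: T1=1  T2=8  T3=35  T4=18  T5=38  T6=25  T7=42

T2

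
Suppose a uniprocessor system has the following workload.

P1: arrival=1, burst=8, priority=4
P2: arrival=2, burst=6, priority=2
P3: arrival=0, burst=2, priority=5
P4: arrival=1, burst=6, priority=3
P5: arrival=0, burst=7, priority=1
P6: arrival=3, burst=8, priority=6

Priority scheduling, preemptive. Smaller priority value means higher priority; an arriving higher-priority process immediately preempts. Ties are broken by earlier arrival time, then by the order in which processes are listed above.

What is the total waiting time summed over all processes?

Schedule: | P5 0-7 | P2 7-13 | P4 13-19 | P1 19-27 | P3 27-29 | P6 29-37 |
Completion: P1=27  P2=13  P3=29  P4=19  P5=7  P6=37
Waiting = turnaround − burst: P1=18, P2=5, P3=27, P4=12, P5=0, P6=26
Total waiting = 18 + 5 + 27 + 12 + 0 + 26 = 88

88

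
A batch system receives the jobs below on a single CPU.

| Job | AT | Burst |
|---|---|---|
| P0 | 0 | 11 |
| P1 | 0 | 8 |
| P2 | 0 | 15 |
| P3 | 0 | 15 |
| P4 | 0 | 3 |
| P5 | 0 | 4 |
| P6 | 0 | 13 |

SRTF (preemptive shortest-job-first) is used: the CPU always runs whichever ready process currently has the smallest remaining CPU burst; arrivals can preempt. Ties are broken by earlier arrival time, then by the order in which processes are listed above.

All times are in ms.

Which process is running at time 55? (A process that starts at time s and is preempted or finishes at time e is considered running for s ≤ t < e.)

P3

Timeline: | P4 0-3 | P5 3-7 | P1 7-15 | P0 15-26 | P6 26-39 | P2 39-54 | P3 54-69 |
Completion: P0=26  P1=15  P2=54  P3=69  P4=3  P5=7  P6=39
Turnaround (C−A): P0=26  P1=15  P2=54  P3=69  P4=3  P5=7  P6=39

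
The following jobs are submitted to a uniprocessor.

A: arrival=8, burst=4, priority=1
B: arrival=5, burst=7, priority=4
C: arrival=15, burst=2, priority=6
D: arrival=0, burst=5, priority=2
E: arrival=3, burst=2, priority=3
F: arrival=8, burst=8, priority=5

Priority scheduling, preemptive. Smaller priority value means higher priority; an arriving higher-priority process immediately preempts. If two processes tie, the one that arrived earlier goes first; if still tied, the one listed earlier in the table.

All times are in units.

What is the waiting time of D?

0

Schedule: | D 0-5 | E 5-7 | B 7-8 | A 8-12 | B 12-18 | F 18-26 | C 26-28 |
Completion: A=12  B=18  C=28  D=5  E=7  F=26
Waiting(D) = turnaround − burst = 5 − 5 = 0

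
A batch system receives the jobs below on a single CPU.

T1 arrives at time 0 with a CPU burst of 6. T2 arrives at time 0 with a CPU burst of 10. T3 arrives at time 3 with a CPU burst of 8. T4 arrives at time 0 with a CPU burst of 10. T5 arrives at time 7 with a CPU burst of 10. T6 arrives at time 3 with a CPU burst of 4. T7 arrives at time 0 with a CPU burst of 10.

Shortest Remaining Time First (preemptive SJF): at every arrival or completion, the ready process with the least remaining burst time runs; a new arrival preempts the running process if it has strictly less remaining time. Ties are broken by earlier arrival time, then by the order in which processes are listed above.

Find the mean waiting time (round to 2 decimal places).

19.29

Schedule: | T1 0-6 | T6 6-10 | T3 10-18 | T2 18-28 | T4 28-38 | T7 38-48 | T5 48-58 |
Completion: T1=6  T2=28  T3=18  T4=38  T5=58  T6=10  T7=48
Turnaround (C−A): T1=6  T2=28  T3=15  T4=38  T5=51  T6=7  T7=48
Waiting times: T1=0, T2=18, T3=7, T4=28, T5=41, T6=3, T7=38
Average waiting = (0+18+7+28+41+3+38) / 7 = 135/7 = 19.29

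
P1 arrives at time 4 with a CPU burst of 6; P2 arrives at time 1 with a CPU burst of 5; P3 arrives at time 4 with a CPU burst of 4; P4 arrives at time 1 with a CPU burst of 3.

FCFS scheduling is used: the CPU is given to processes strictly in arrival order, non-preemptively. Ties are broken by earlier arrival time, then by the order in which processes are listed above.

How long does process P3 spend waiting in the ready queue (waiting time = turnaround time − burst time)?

11

Schedule: | idle 0-1 | P2 1-6 | P4 6-9 | P1 9-15 | P3 15-19 |
Completion: P1=15  P2=6  P3=19  P4=9
Turnaround (C−A): P1=11  P2=5  P3=15  P4=8
Waiting(P3) = turnaround − burst = 15 − 4 = 11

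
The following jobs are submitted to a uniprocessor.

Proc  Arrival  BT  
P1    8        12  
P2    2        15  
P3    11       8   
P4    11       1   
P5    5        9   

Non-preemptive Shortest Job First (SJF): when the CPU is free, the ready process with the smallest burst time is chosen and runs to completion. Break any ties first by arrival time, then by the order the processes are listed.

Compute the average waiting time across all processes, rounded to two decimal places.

Schedule: | idle 0-2 | P2 2-17 | P4 17-18 | P3 18-26 | P5 26-35 | P1 35-47 |
Completion: P1=47  P2=17  P3=26  P4=18  P5=35
Turnaround (C−A): P1=39  P2=15  P3=15  P4=7  P5=30
Waiting times: P1=27, P2=0, P3=7, P4=6, P5=21
Average waiting = (27+0+7+6+21) / 5 = 61/5 = 12.20

12.20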